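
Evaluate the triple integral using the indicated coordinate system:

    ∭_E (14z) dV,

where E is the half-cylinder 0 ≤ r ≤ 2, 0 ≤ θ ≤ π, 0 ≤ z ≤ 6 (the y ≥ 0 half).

In cylindrical coordinates, x = r cos(θ), y = r sin(θ), z = z, and dV = r dr dθ dz.

The integrand becomes 14z, so

    ∭_E (14z) dV = ∫_{0}^{π} ∫_{0}^{2} ∫_{0}^{6} (14z) · r dz dr dθ.

Inner (z): 252r.
Middle (r from 0 to 2): 504.
Outer (θ): 504π.

Therefore the triple integral equals 504π.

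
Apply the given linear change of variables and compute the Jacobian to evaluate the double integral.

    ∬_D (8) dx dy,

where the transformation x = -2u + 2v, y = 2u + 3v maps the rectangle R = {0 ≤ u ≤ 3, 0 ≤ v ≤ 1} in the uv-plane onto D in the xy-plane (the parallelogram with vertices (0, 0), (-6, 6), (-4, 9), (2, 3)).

Compute the Jacobian determinant of (x, y) with respect to (u, v):

    ∂(x,y)/∂(u,v) = | -2  2 | = (-2)(3) - (2)(2) = -10.
                   | 2  3 |

Its absolute value is |J| = 10 (the area scaling factor).

Substituting x = -2u + 2v, y = 2u + 3v into the integrand,

    8 → 8,

so the integral becomes

    ∬_R (8) · |J| du dv = ∫_0^3 ∫_0^1 (80) dv du.

Inner (v): 80.
Outer (u): 240.

Therefore ∬_D (8) dx dy = 240.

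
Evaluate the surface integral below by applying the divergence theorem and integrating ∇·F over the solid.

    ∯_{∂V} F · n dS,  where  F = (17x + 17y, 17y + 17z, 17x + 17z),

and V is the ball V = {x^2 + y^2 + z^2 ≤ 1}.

By the divergence theorem,

    ∯_{∂V} F · n dS = ∭_V (∇ · F) dV.

Compute the divergence:
    ∇ · F = ∂F_x/∂x + ∂F_y/∂y + ∂F_z/∂z = 17 + 17 + 17 = 51.

In spherical coordinates, x = ρ sin(φ) cos(θ), y = ρ sin(φ) sin(θ), z = ρ cos(φ), dV = ρ^2 sin(φ) dρ dφ dθ, with 0 ≤ ρ ≤ 1, 0 ≤ φ ≤ π, 0 ≤ θ ≤ 2π.

The integrand, after substitution and multiplying by the volume element, becomes (51) · ρ^2 sin(φ), so

    ∭_V (∇·F) dV = ∫_0^{2π} ∫_0^{π} ∫_0^{1} (51) · ρ^2 sin(φ) dρ dφ dθ.

Inner (ρ from 0 to 1): 17sin(φ).
Middle (φ from 0 to π): 34.
Outer (θ from 0 to 2π): 68π.

Therefore ∯_{∂V} F · n dS = 68π.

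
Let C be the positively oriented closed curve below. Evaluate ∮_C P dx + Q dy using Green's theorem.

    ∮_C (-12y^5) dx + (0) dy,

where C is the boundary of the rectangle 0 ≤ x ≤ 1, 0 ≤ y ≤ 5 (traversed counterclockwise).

Green's theorem converts the closed line integral into a double integral over the enclosed region D:

    ∮_C P dx + Q dy = ∬_D (∂Q/∂x - ∂P/∂y) dA.

Here P = -12y^5, Q = 0, so

    ∂Q/∂x = 0,    ∂P/∂y = -60y^4,
    ∂Q/∂x - ∂P/∂y = 60y^4.

D is the region 0 ≤ x ≤ 1, 0 ≤ y ≤ 5. Evaluating the double integral:

    ∬_D (60y^4) dA = ∫_0^{1} ∫_0^{5} (60y^4) dy dx.

Inner (y from 0 to 5): 37500.
Outer (x from 0 to 1): 37500.

Therefore ∮_C P dx + Q dy = 37500.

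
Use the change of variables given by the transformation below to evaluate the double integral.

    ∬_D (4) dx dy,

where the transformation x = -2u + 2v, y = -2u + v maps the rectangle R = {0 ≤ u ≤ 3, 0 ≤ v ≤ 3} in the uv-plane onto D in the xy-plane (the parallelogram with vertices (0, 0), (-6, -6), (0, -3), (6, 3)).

Compute the Jacobian determinant of (x, y) with respect to (u, v):

    ∂(x,y)/∂(u,v) = | -2  2 | = (-2)(1) - (2)(-2) = 2.
                   | -2  1 |

Its absolute value is |J| = 2 (the area scaling factor).

Substituting x = -2u + 2v, y = -2u + v into the integrand,

    4 → 4,

so the integral becomes

    ∬_R (4) · |J| du dv = ∫_0^3 ∫_0^3 (8) dv du.

Inner (v): 24.
Outer (u): 72.

Therefore ∬_D (4) dx dy = 72.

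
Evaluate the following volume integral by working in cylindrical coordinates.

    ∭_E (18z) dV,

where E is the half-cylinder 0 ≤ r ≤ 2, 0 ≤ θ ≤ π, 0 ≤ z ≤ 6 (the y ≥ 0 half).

In cylindrical coordinates, x = r cos(θ), y = r sin(θ), z = z, and dV = r dr dθ dz.

The integrand becomes 18z, so

    ∭_E (18z) dV = ∫_{0}^{π} ∫_{0}^{2} ∫_{0}^{6} (18z) · r dz dr dθ.

Inner (z): 324r.
Middle (r from 0 to 2): 648.
Outer (θ): 648π.

Therefore the triple integral equals 648π.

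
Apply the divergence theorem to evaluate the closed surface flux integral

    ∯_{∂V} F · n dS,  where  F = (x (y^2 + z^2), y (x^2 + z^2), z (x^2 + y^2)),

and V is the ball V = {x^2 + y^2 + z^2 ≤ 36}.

By the divergence theorem,

    ∯_{∂V} F · n dS = ∭_V (∇ · F) dV.

Compute the divergence:
    ∇ · F = ∂F_x/∂x + ∂F_y/∂y + ∂F_z/∂z = y^2 + z^2 + x^2 + z^2 + x^2 + y^2 = 2x^2 + 2y^2 + 2z^2.

In spherical coordinates, x = ρ sin(φ) cos(θ), y = ρ sin(φ) sin(θ), z = ρ cos(φ), dV = ρ^2 sin(φ) dρ dφ dθ, with 0 ≤ ρ ≤ 6, 0 ≤ φ ≤ π, 0 ≤ θ ≤ 2π.

The integrand, after substitution and multiplying by the volume element, becomes (2ρ^2) · ρ^2 sin(φ), so

    ∭_V (∇·F) dV = ∫_0^{2π} ∫_0^{π} ∫_0^{6} (2ρ^2) · ρ^2 sin(φ) dρ dφ dθ.

Inner (ρ from 0 to 6): 15552sin(φ)/5.
Middle (φ from 0 to π): 31104/5.
Outer (θ from 0 to 2π): 62208π/5.

Therefore ∯_{∂V} F · n dS = 62208π/5.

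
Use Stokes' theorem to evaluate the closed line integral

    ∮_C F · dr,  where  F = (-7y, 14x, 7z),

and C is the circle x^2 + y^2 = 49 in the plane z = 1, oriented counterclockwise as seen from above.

Let S be the flat disk x^2 + y^2 ≤ 49 in the plane z = 1, with upward unit normal n̂ = ẑ. By Stokes' theorem,

    ∮_C F · dr = ∬_S (∇ × F) · n̂ dS = ∬_D (curl F)_z dA,

where D is the disk x^2 + y^2 ≤ 49.

Compute the curl of F = (-7y, 14x, 7z):
    (∇ × F)_x = ∂F_z/∂y - ∂F_y/∂z = 0,
    (∇ × F)_y = ∂F_x/∂z - ∂F_z/∂x = 0,
    (∇ × F)_z = ∂F_y/∂x - ∂F_x/∂y = 21.

On z = 1, (curl F)_z = 21.

Convert to polar (x = r cos θ, y = r sin θ, dA = r dr dθ); the integrand becomes 21, so

    ∬_D (curl F)_z dA = ∫_0^{2π} ∫_0^{7} (21) · r dr dθ.

Inner (r from 0 to 7): 1029/2.
Outer (θ from 0 to 2π): 1029π.

Therefore ∮_C F · dr = 1029π.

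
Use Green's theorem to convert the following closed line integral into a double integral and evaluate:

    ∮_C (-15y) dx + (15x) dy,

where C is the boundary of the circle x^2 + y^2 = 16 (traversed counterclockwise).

Green's theorem converts the closed line integral into a double integral over the enclosed region D:

    ∮_C P dx + Q dy = ∬_D (∂Q/∂x - ∂P/∂y) dA.

Here P = -15y, Q = 15x, so

    ∂Q/∂x = 15,    ∂P/∂y = -15,
    ∂Q/∂x - ∂P/∂y = 30.

D is the region x^2 + y^2 ≤ 16. Evaluating the double integral:

In polar coordinates (x = r cos θ, y = r sin θ, dA = r dr dθ) the integrand becomes 30, so

    ∬_D (30) dA = ∫_0^{2π} ∫_0^{4} (30) · r dr dθ.

Inner (r from 0 to 4): 240.
Outer (θ from 0 to 2π): 480π.

Therefore ∮_C P dx + Q dy = 480π.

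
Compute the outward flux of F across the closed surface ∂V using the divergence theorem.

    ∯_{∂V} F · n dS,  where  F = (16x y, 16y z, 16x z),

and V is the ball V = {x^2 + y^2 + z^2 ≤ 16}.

By the divergence theorem,

    ∯_{∂V} F · n dS = ∭_V (∇ · F) dV.

Compute the divergence:
    ∇ · F = ∂F_x/∂x + ∂F_y/∂y + ∂F_z/∂z = 16y + 16z + 16x = 16x + 16y + 16z.

In spherical coordinates, x = ρ sin(φ) cos(θ), y = ρ sin(φ) sin(θ), z = ρ cos(φ), dV = ρ^2 sin(φ) dρ dφ dθ, with 0 ≤ ρ ≤ 4, 0 ≤ φ ≤ π, 0 ≤ θ ≤ 2π.

The integrand, after substitution and multiplying by the volume element, becomes (16ρ (sqrt(2)sin(φ)sin(θ + π/4) + cos(φ))) · ρ^2 sin(φ), so

    ∭_V (∇·F) dV = ∫_0^{2π} ∫_0^{π} ∫_0^{4} (16ρ (sqrt(2)sin(φ)sin(θ + π/4) + cos(φ))) · ρ^2 sin(φ) dρ dφ dθ.

Inner (ρ from 0 to 4): 1024(sqrt(2)sin(φ)sin(θ + π/4) + cos(φ))sin(φ).
Middle (φ from 0 to π): 512sqrt(2)π sin(θ + π/4).
Outer (θ from 0 to 2π): 0.

Therefore ∯_{∂V} F · n dS = 0.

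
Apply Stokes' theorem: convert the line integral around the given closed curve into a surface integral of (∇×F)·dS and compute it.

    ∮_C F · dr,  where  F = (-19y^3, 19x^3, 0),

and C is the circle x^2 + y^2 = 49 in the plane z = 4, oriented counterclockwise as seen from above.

Let S be the flat disk x^2 + y^2 ≤ 49 in the plane z = 4, with upward unit normal n̂ = ẑ. By Stokes' theorem,

    ∮_C F · dr = ∬_S (∇ × F) · n̂ dS = ∬_D (curl F)_z dA,

where D is the disk x^2 + y^2 ≤ 49.

Compute the curl of F = (-19y^3, 19x^3, 0):
    (∇ × F)_x = ∂F_z/∂y - ∂F_y/∂z = 0,
    (∇ × F)_y = ∂F_x/∂z - ∂F_z/∂x = 0,
    (∇ × F)_z = ∂F_y/∂x - ∂F_x/∂y = 57x^2 + 57y^2.

On z = 4, (curl F)_z = 57x^2 + 57y^2.

Convert to polar (x = r cos θ, y = r sin θ, dA = r dr dθ); the integrand becomes 57r^2, so

    ∬_D (curl F)_z dA = ∫_0^{2π} ∫_0^{7} (57r^2) · r dr dθ.

Inner (r from 0 to 7): 136857/4.
Outer (θ from 0 to 2π): 136857π/2.

Therefore ∮_C F · dr = 136857π/2.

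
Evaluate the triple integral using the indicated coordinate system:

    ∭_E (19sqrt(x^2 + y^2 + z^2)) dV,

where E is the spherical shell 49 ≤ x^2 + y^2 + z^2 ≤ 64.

In spherical coordinates, x = ρ sin(φ) cos(θ), y = ρ sin(φ) sin(θ), z = ρ cos(φ), and dV = ρ^2 sin(φ) dρ dφ dθ.

The integrand becomes 19ρ, so

    ∭_E (19sqrt(x^2 + y^2 + z^2)) dV = ∫_{0}^{2π} ∫_{0}^{π} ∫_{7}^{8} (19ρ) · ρ^2 sin(φ) dρ dφ dθ.

Inner (ρ): 32205sin(φ)/4.
Middle (φ): 32205/2.
Outer (θ): 32205π.

Therefore the triple integral equals 32205π.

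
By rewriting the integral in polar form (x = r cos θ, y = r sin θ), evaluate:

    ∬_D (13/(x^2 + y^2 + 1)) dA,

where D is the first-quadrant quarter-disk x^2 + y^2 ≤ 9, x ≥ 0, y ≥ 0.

The region D is 0 ≤ r ≤ 3, 0 ≤ θ ≤ π/2 in polar coordinates, where x = r cos(θ), y = r sin(θ), and dA = r dr dθ.

Under the substitution, the integrand becomes 13/(r^2 + 1), so

    ∬_D (13/(x^2 + y^2 + 1)) dA = ∫_{0}^{π/2} ∫_{0}^{3} (13/(r^2 + 1)) · r dr dθ.

Inner integral (in r): ∫_{0}^{3} (13/(r^2 + 1)) · r dr = 13log(10)/2.

Outer integral (in θ): ∫_{0}^{π/2} (13log(10)/2) dθ = 13π log(10)/4.

Therefore ∬_D (13/(x^2 + y^2 + 1)) dA = 13π log(10)/4.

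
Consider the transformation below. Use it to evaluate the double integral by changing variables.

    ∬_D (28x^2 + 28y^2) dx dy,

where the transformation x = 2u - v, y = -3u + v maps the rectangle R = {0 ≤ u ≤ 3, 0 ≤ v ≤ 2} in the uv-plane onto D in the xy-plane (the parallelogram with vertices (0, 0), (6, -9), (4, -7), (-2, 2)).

Compute the Jacobian determinant of (x, y) with respect to (u, v):

    ∂(x,y)/∂(u,v) = | 2  -1 | = (2)(1) - (-1)(-3) = -1.
                   | -3  1 |

Its absolute value is |J| = 1 (the area scaling factor).

Substituting x = 2u - v, y = -3u + v into the integrand,

    28x^2 + 28y^2 → 364u^2 - 280u v + 56v^2,

so the integral becomes

    ∬_R (364u^2 - 280u v + 56v^2) · |J| du dv = ∫_0^3 ∫_0^2 (364u^2 - 280u v + 56v^2) dv du.

Inner (v): 728u^2 - 560u + 448/3.
Outer (u): 4480.

Therefore ∬_D (28x^2 + 28y^2) dx dy = 4480.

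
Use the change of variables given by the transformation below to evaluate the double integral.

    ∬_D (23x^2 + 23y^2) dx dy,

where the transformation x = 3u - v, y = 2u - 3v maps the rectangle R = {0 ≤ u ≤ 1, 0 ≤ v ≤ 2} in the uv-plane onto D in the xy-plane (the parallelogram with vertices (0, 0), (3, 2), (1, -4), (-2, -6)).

Compute the Jacobian determinant of (x, y) with respect to (u, v):

    ∂(x,y)/∂(u,v) = | 3  -1 | = (3)(-3) - (-1)(2) = -7.
                   | 2  -3 |

Its absolute value is |J| = 7 (the area scaling factor).

Substituting x = 3u - v, y = 2u - 3v into the integrand,

    23x^2 + 23y^2 → 299u^2 - 414u v + 230v^2,

so the integral becomes

    ∬_R (299u^2 - 414u v + 230v^2) · |J| du dv = ∫_0^1 ∫_0^2 (2093u^2 - 2898u v + 1610v^2) dv du.

Inner (v): 4186u^2 - 5796u + 12880/3.
Outer (u): 8372/3.

Therefore ∬_D (23x^2 + 23y^2) dx dy = 8372/3.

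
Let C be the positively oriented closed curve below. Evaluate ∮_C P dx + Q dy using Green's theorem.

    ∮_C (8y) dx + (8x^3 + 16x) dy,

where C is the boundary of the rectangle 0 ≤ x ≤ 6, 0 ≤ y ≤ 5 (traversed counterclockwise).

Green's theorem converts the closed line integral into a double integral over the enclosed region D:

    ∮_C P dx + Q dy = ∬_D (∂Q/∂x - ∂P/∂y) dA.

Here P = 8y, Q = 8x^3 + 16x, so

    ∂Q/∂x = 24x^2 + 16,    ∂P/∂y = 8,
    ∂Q/∂x - ∂P/∂y = 24x^2 + 8.

D is the region 0 ≤ x ≤ 6, 0 ≤ y ≤ 5. Evaluating the double integral:

    ∬_D (24x^2 + 8) dA = ∫_0^{6} ∫_0^{5} (24x^2 + 8) dy dx.

Inner (y from 0 to 5): 120x^2 + 40.
Outer (x from 0 to 6): 8880.

Therefore ∮_C P dx + Q dy = 8880.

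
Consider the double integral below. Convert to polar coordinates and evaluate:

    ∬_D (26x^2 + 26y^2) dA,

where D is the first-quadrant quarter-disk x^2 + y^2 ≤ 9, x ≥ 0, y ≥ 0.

The region D is 0 ≤ r ≤ 3, 0 ≤ θ ≤ π/2 in polar coordinates, where x = r cos(θ), y = r sin(θ), and dA = r dr dθ.

Under the substitution, the integrand becomes 26r^2, so

    ∬_D (26x^2 + 26y^2) dA = ∫_{0}^{π/2} ∫_{0}^{3} (26r^2) · r dr dθ.

Inner integral (in r): ∫_{0}^{3} (26r^2) · r dr = 1053/2.

Outer integral (in θ): ∫_{0}^{π/2} (1053/2) dθ = 1053π/4.

Therefore ∬_D (26x^2 + 26y^2) dA = 1053π/4.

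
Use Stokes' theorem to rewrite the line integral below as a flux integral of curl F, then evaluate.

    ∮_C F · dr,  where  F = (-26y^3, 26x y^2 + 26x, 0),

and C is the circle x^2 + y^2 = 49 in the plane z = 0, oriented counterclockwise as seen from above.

Let S be the flat disk x^2 + y^2 ≤ 49 in the plane z = 0, with upward unit normal n̂ = ẑ. By Stokes' theorem,

    ∮_C F · dr = ∬_S (∇ × F) · n̂ dS = ∬_D (curl F)_z dA,

where D is the disk x^2 + y^2 ≤ 49.

Compute the curl of F = (-26y^3, 26x y^2 + 26x, 0):
    (∇ × F)_x = ∂F_z/∂y - ∂F_y/∂z = 0,
    (∇ × F)_y = ∂F_x/∂z - ∂F_z/∂x = 0,
    (∇ × F)_z = ∂F_y/∂x - ∂F_x/∂y = 104y^2 + 26.

On z = 0, (curl F)_z = 104y^2 + 26.

Convert to polar (x = r cos θ, y = r sin θ, dA = r dr dθ); the integrand becomes 104r^2sin(θ)^2 + 26, so

    ∬_D (curl F)_z dA = ∫_0^{2π} ∫_0^{7} (104r^2sin(θ)^2 + 26) · r dr dθ.

Inner (r from 0 to 7): 62426sin(θ)^2 + 637.
Outer (θ from 0 to 2π): 63700π.

Therefore ∮_C F · dr = 63700π.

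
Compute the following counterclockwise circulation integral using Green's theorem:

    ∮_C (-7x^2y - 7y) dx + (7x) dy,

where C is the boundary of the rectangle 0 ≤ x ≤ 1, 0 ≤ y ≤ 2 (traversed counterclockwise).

Green's theorem converts the closed line integral into a double integral over the enclosed region D:

    ∮_C P dx + Q dy = ∬_D (∂Q/∂x - ∂P/∂y) dA.

Here P = -7x^2y - 7y, Q = 7x, so

    ∂Q/∂x = 7,    ∂P/∂y = -7x^2 - 7,
    ∂Q/∂x - ∂P/∂y = 7x^2 + 14.

D is the region 0 ≤ x ≤ 1, 0 ≤ y ≤ 2. Evaluating the double integral:

    ∬_D (7x^2 + 14) dA = ∫_0^{1} ∫_0^{2} (7x^2 + 14) dy dx.

Inner (y from 0 to 2): 14x^2 + 28.
Outer (x from 0 to 1): 98/3.

Therefore ∮_C P dx + Q dy = 98/3.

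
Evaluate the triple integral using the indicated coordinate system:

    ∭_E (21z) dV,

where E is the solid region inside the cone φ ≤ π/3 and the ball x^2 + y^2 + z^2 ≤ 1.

In spherical coordinates, x = ρ sin(φ) cos(θ), y = ρ sin(φ) sin(θ), z = ρ cos(φ), and dV = ρ^2 sin(φ) dρ dφ dθ.

The integrand becomes 21ρ cos(φ), so

    ∭_E (21z) dV = ∫_{0}^{2π} ∫_{0}^{π/3} ∫_{0}^{1} (21ρ cos(φ)) · ρ^2 sin(φ) dρ dφ dθ.

Inner (ρ): 21sin(2φ)/8.
Middle (φ): 63/32.
Outer (θ): 63π/16.

Therefore the triple integral equals 63π/16.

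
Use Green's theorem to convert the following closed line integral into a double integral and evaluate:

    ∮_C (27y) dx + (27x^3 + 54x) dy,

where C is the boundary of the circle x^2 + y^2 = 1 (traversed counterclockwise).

Green's theorem converts the closed line integral into a double integral over the enclosed region D:

    ∮_C P dx + Q dy = ∬_D (∂Q/∂x - ∂P/∂y) dA.

Here P = 27y, Q = 27x^3 + 54x, so

    ∂Q/∂x = 81x^2 + 54,    ∂P/∂y = 27,
    ∂Q/∂x - ∂P/∂y = 81x^2 + 27.

D is the region x^2 + y^2 ≤ 1. Evaluating the double integral:

In polar coordinates (x = r cos θ, y = r sin θ, dA = r dr dθ) the integrand becomes 81r^2cos(θ)^2 + 27, so

    ∬_D (81x^2 + 27) dA = ∫_0^{2π} ∫_0^{1} (81r^2cos(θ)^2 + 27) · r dr dθ.

Inner (r from 0 to 1): 81cos(θ)^2/4 + 27/2.
Outer (θ from 0 to 2π): 189π/4.

Therefore ∮_C P dx + Q dy = 189π/4.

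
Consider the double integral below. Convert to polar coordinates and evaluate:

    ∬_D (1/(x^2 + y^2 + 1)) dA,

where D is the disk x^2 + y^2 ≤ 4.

The region D is 0 ≤ r ≤ 2, 0 ≤ θ ≤ 2π in polar coordinates, where x = r cos(θ), y = r sin(θ), and dA = r dr dθ.

Under the substitution, the integrand becomes 1/(r^2 + 1), so

    ∬_D (1/(x^2 + y^2 + 1)) dA = ∫_{0}^{2π} ∫_{0}^{2} (1/(r^2 + 1)) · r dr dθ.

Inner integral (in r): ∫_{0}^{2} (1/(r^2 + 1)) · r dr = log(5)/2.

Outer integral (in θ): ∫_{0}^{2π} (log(5)/2) dθ = π log(5).

Therefore ∬_D (1/(x^2 + y^2 + 1)) dA = π log(5).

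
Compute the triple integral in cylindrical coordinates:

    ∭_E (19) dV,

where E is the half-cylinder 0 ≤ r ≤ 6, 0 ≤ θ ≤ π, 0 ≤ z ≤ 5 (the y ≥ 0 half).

In cylindrical coordinates, x = r cos(θ), y = r sin(θ), z = z, and dV = r dr dθ dz.

The integrand becomes 19, so

    ∭_E (19) dV = ∫_{0}^{π} ∫_{0}^{6} ∫_{0}^{5} (19) · r dz dr dθ.

Inner (z): 95r.
Middle (r from 0 to 6): 1710.
Outer (θ): 1710π.

Therefore the triple integral equals 1710π.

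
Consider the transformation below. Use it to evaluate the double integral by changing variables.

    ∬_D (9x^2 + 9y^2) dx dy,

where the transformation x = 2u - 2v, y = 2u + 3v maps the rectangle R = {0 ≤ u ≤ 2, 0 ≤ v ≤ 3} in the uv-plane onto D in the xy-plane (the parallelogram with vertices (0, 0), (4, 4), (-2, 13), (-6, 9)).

Compute the Jacobian determinant of (x, y) with respect to (u, v):

    ∂(x,y)/∂(u,v) = | 2  -2 | = (2)(3) - (-2)(2) = 10.
                   | 2  3 |

Its absolute value is |J| = 10 (the area scaling factor).

Substituting x = 2u - 2v, y = 2u + 3v into the integrand,

    9x^2 + 9y^2 → 72u^2 + 36u v + 117v^2,

so the integral becomes

    ∬_R (72u^2 + 36u v + 117v^2) · |J| du dv = ∫_0^2 ∫_0^3 (720u^2 + 360u v + 1170v^2) dv du.

Inner (v): 2160u^2 + 1620u + 10530.
Outer (u): 30060.

Therefore ∬_D (9x^2 + 9y^2) dx dy = 30060.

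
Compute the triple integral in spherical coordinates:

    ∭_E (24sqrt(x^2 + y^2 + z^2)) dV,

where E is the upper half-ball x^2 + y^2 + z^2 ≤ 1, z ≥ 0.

In spherical coordinates, x = ρ sin(φ) cos(θ), y = ρ sin(φ) sin(θ), z = ρ cos(φ), and dV = ρ^2 sin(φ) dρ dφ dθ.

The integrand becomes 24ρ, so

    ∭_E (24sqrt(x^2 + y^2 + z^2)) dV = ∫_{0}^{2π} ∫_{0}^{π/2} ∫_{0}^{1} (24ρ) · ρ^2 sin(φ) dρ dφ dθ.

Inner (ρ): 6sin(φ).
Middle (φ): 6.
Outer (θ): 12π.

Therefore the triple integral equals 12π.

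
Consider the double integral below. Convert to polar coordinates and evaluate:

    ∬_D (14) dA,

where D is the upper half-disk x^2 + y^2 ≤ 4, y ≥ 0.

The region D is 0 ≤ r ≤ 2, 0 ≤ θ ≤ π in polar coordinates, where x = r cos(θ), y = r sin(θ), and dA = r dr dθ.

Under the substitution, the integrand becomes 14, so

    ∬_D (14) dA = ∫_{0}^{π} ∫_{0}^{2} (14) · r dr dθ.

Inner integral (in r): ∫_{0}^{2} (14) · r dr = 28.

Outer integral (in θ): ∫_{0}^{π} (28) dθ = 28π.

Therefore ∬_D (14) dA = 28π.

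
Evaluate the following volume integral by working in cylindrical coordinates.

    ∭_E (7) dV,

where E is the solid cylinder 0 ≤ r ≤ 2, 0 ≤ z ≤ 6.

In cylindrical coordinates, x = r cos(θ), y = r sin(θ), z = z, and dV = r dr dθ dz.

The integrand becomes 7, so

    ∭_E (7) dV = ∫_{0}^{2π} ∫_{0}^{2} ∫_{0}^{6} (7) · r dz dr dθ.

Inner (z): 42r.
Middle (r from 0 to 2): 84.
Outer (θ): 168π.

Therefore the triple integral equals 168π.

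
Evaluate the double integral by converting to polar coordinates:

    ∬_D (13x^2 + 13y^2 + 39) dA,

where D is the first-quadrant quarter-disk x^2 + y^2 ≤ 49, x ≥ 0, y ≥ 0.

The region D is 0 ≤ r ≤ 7, 0 ≤ θ ≤ π/2 in polar coordinates, where x = r cos(θ), y = r sin(θ), and dA = r dr dθ.

Under the substitution, the integrand becomes 13r^2 + 39, so

    ∬_D (13x^2 + 13y^2 + 39) dA = ∫_{0}^{π/2} ∫_{0}^{7} (13r^2 + 39) · r dr dθ.

Inner integral (in r): ∫_{0}^{7} (13r^2 + 39) · r dr = 35035/4.

Outer integral (in θ): ∫_{0}^{π/2} (35035/4) dθ = 35035π/8.

Therefore ∬_D (13x^2 + 13y^2 + 39) dA = 35035π/8.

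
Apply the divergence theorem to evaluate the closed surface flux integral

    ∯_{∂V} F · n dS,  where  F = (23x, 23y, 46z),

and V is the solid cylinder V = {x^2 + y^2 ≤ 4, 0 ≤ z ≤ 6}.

By the divergence theorem,

    ∯_{∂V} F · n dS = ∭_V (∇ · F) dV.

Compute the divergence:
    ∇ · F = ∂F_x/∂x + ∂F_y/∂y + ∂F_z/∂z = 23 + 23 + 46 = 92.

In cylindrical coordinates, x = r cos(θ), y = r sin(θ), z = z, dV = r dr dθ dz, with 0 ≤ r ≤ 2, 0 ≤ θ ≤ 2π, 0 ≤ z ≤ 6.

The integrand, after substitution and multiplying by the volume element, becomes (92) · r, so

    ∭_V (∇·F) dV = ∫_0^{2π} ∫_0^{2} ∫_0^{6} (92) · r dz dr dθ.

Inner (z from 0 to 6): 552r.
Middle (r from 0 to 2): 1104.
Outer (θ from 0 to 2π): 2208π.

Therefore ∯_{∂V} F · n dS = 2208π.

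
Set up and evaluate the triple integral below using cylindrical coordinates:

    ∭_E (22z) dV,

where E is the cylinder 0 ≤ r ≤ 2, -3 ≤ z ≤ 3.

In cylindrical coordinates, x = r cos(θ), y = r sin(θ), z = z, and dV = r dr dθ dz.

The integrand becomes 22z, so

    ∭_E (22z) dV = ∫_{0}^{2π} ∫_{0}^{2} ∫_{-3}^{3} (22z) · r dz dr dθ.

Inner (z): 0.
Middle (r from 0 to 2): 0.
Outer (θ): 0.

Therefore the triple integral equals 0.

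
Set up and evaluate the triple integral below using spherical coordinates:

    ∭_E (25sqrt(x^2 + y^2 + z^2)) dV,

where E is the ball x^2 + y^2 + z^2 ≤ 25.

In spherical coordinates, x = ρ sin(φ) cos(θ), y = ρ sin(φ) sin(θ), z = ρ cos(φ), and dV = ρ^2 sin(φ) dρ dφ dθ.

The integrand becomes 25ρ, so

    ∭_E (25sqrt(x^2 + y^2 + z^2)) dV = ∫_{0}^{2π} ∫_{0}^{π} ∫_{0}^{5} (25ρ) · ρ^2 sin(φ) dρ dφ dθ.

Inner (ρ): 15625sin(φ)/4.
Middle (φ): 15625/2.
Outer (θ): 15625π.

Therefore the triple integral equals 15625π.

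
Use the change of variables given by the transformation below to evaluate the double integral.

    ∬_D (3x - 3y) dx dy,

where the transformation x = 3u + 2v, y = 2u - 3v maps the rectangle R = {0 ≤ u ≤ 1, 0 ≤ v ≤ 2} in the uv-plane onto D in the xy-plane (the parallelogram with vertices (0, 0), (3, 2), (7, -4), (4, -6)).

Compute the Jacobian determinant of (x, y) with respect to (u, v):

    ∂(x,y)/∂(u,v) = | 3  2 | = (3)(-3) - (2)(2) = -13.
                   | 2  -3 |

Its absolute value is |J| = 13 (the area scaling factor).

Substituting x = 3u + 2v, y = 2u - 3v into the integrand,

    3x - 3y → 3u + 15v,

so the integral becomes

    ∬_R (3u + 15v) · |J| du dv = ∫_0^1 ∫_0^2 (39u + 195v) dv du.

Inner (v): 78u + 390.
Outer (u): 429.

Therefore ∬_D (3x - 3y) dx dy = 429.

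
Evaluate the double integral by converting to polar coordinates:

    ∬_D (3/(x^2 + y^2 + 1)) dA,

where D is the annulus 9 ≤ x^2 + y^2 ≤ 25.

The region D is 3 ≤ r ≤ 5, 0 ≤ θ ≤ 2π in polar coordinates, where x = r cos(θ), y = r sin(θ), and dA = r dr dθ.

Under the substitution, the integrand becomes 3/(r^2 + 1), so

    ∬_D (3/(x^2 + y^2 + 1)) dA = ∫_{0}^{2π} ∫_{3}^{5} (3/(r^2 + 1)) · r dr dθ.

Inner integral (in r): ∫_{3}^{5} (3/(r^2 + 1)) · r dr = log(13sqrt(65)/25).

Outer integral (in θ): ∫_{0}^{2π} (log(13sqrt(65)/25)) dθ = log((13sqrt(65)/25)^(2π)).

Therefore ∬_D (3/(x^2 + y^2 + 1)) dA = log((13sqrt(65)/25)^(2π)).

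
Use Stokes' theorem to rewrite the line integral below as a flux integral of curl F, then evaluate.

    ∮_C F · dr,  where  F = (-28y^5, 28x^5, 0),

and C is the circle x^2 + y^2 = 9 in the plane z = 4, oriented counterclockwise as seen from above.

Let S be the flat disk x^2 + y^2 ≤ 9 in the plane z = 4, with upward unit normal n̂ = ẑ. By Stokes' theorem,

    ∮_C F · dr = ∬_S (∇ × F) · n̂ dS = ∬_D (curl F)_z dA,

where D is the disk x^2 + y^2 ≤ 9.

Compute the curl of F = (-28y^5, 28x^5, 0):
    (∇ × F)_x = ∂F_z/∂y - ∂F_y/∂z = 0,
    (∇ × F)_y = ∂F_x/∂z - ∂F_z/∂x = 0,
    (∇ × F)_z = ∂F_y/∂x - ∂F_x/∂y = 140x^4 + 140y^4.

On z = 4, (curl F)_z = 140x^4 + 140y^4.

Convert to polar (x = r cos θ, y = r sin θ, dA = r dr dθ); the integrand becomes 140r^4(sin(θ)^4 + cos(θ)^4), so

    ∬_D (curl F)_z dA = ∫_0^{2π} ∫_0^{3} (140r^4(sin(θ)^4 + cos(θ)^4)) · r dr dθ.

Inner (r from 0 to 3): 17010sin(θ)^4 + 17010cos(θ)^4.
Outer (θ from 0 to 2π): 25515π.

Therefore ∮_C F · dr = 25515π.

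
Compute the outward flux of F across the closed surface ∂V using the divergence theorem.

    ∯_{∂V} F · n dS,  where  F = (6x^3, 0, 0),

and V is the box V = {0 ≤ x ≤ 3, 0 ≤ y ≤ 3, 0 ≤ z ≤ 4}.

By the divergence theorem,

    ∯_{∂V} F · n dS = ∭_V (∇ · F) dV.

Compute the divergence:
    ∇ · F = ∂F_x/∂x + ∂F_y/∂y + ∂F_z/∂z = 18x^2 + 0 + 0 = 18x^2.

V is a rectangular box, so dV = dx dy dz with 0 ≤ x ≤ 3, 0 ≤ y ≤ 3, 0 ≤ z ≤ 4.

Integrate (18x^2) over V as an iterated integral:

    ∭_V (∇·F) dV = ∫_0^{3} ∫_0^{3} ∫_0^{4} (18x^2) dz dy dx.

Inner (z from 0 to 4): 72x^2.
Middle (y from 0 to 3): 216x^2.
Outer (x from 0 to 3): 1944.

Therefore ∯_{∂V} F · n dS = 1944.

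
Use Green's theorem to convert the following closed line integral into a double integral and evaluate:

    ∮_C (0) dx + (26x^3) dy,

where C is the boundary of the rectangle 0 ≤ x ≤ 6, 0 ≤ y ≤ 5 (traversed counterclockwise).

Green's theorem converts the closed line integral into a double integral over the enclosed region D:

    ∮_C P dx + Q dy = ∬_D (∂Q/∂x - ∂P/∂y) dA.

Here P = 0, Q = 26x^3, so

    ∂Q/∂x = 78x^2,    ∂P/∂y = 0,
    ∂Q/∂x - ∂P/∂y = 78x^2.

D is the region 0 ≤ x ≤ 6, 0 ≤ y ≤ 5. Evaluating the double integral:

    ∬_D (78x^2) dA = ∫_0^{6} ∫_0^{5} (78x^2) dy dx.

Inner (y from 0 to 5): 390x^2.
Outer (x from 0 to 6): 28080.

Therefore ∮_C P dx + Q dy = 28080.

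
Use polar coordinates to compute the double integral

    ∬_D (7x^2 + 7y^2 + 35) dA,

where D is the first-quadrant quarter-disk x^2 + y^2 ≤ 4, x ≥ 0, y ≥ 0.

The region D is 0 ≤ r ≤ 2, 0 ≤ θ ≤ π/2 in polar coordinates, where x = r cos(θ), y = r sin(θ), and dA = r dr dθ.

Under the substitution, the integrand becomes 7r^2 + 35, so

    ∬_D (7x^2 + 7y^2 + 35) dA = ∫_{0}^{π/2} ∫_{0}^{2} (7r^2 + 35) · r dr dθ.

Inner integral (in r): ∫_{0}^{2} (7r^2 + 35) · r dr = 98.

Outer integral (in θ): ∫_{0}^{π/2} (98) dθ = 49π.

Therefore ∬_D (7x^2 + 7y^2 + 35) dA = 49π.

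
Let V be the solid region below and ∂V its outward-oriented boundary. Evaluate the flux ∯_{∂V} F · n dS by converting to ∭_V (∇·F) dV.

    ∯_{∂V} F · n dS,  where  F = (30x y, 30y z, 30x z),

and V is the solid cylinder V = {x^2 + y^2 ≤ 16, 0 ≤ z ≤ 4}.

By the divergence theorem,

    ∯_{∂V} F · n dS = ∭_V (∇ · F) dV.

Compute the divergence:
    ∇ · F = ∂F_x/∂x + ∂F_y/∂y + ∂F_z/∂z = 30y + 30z + 30x = 30x + 30y + 30z.

In cylindrical coordinates, x = r cos(θ), y = r sin(θ), z = z, dV = r dr dθ dz, with 0 ≤ r ≤ 4, 0 ≤ θ ≤ 2π, 0 ≤ z ≤ 4.

The integrand, after substitution and multiplying by the volume element, becomes (30sqrt(2)r sin(θ + π/4) + 30z) · r, so

    ∭_V (∇·F) dV = ∫_0^{2π} ∫_0^{4} ∫_0^{4} (30sqrt(2)r sin(θ + π/4) + 30z) · r dz dr dθ.

Inner (z from 0 to 4): 120r (sqrt(2)r sin(θ + π/4) + 2).
Middle (r from 0 to 4): 2560sqrt(2)sin(θ + π/4) + 1920.
Outer (θ from 0 to 2π): 3840π.

Therefore ∯_{∂V} F · n dS = 3840π.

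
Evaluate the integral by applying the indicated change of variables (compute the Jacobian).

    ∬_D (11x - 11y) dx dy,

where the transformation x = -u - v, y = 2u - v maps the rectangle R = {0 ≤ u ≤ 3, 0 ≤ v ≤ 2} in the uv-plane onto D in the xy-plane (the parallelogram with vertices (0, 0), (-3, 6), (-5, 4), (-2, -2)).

Compute the Jacobian determinant of (x, y) with respect to (u, v):

    ∂(x,y)/∂(u,v) = | -1  -1 | = (-1)(-1) - (-1)(2) = 3.
                   | 2  -1 |

Its absolute value is |J| = 3 (the area scaling factor).

Substituting x = -u - v, y = 2u - v into the integrand,

    11x - 11y → -33u,

so the integral becomes

    ∬_R (-33u) · |J| du dv = ∫_0^3 ∫_0^2 (-99u) dv du.

Inner (v): -198u.
Outer (u): -891.

Therefore ∬_D (11x - 11y) dx dy = -891.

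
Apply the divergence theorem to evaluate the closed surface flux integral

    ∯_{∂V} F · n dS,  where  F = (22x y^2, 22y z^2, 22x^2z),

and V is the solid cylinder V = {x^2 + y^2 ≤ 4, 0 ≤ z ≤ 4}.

By the divergence theorem,

    ∯_{∂V} F · n dS = ∭_V (∇ · F) dV.

Compute the divergence:
    ∇ · F = ∂F_x/∂x + ∂F_y/∂y + ∂F_z/∂z = 22y^2 + 22z^2 + 22x^2 = 22x^2 + 22y^2 + 22z^2.

In cylindrical coordinates, x = r cos(θ), y = r sin(θ), z = z, dV = r dr dθ dz, with 0 ≤ r ≤ 2, 0 ≤ θ ≤ 2π, 0 ≤ z ≤ 4.

The integrand, after substitution and multiplying by the volume element, becomes (22r^2 + 22z^2) · r, so

    ∭_V (∇·F) dV = ∫_0^{2π} ∫_0^{2} ∫_0^{4} (22r^2 + 22z^2) · r dz dr dθ.

Inner (z from 0 to 4): 88r (r^2 + 16/3).
Middle (r from 0 to 2): 3872/3.
Outer (θ from 0 to 2π): 7744π/3.

Therefore ∯_{∂V} F · n dS = 7744π/3.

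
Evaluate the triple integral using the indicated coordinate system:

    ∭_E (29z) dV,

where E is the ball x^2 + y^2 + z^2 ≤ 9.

In spherical coordinates, x = ρ sin(φ) cos(θ), y = ρ sin(φ) sin(θ), z = ρ cos(φ), and dV = ρ^2 sin(φ) dρ dφ dθ.

The integrand becomes 29ρ cos(φ), so

    ∭_E (29z) dV = ∫_{0}^{2π} ∫_{0}^{π} ∫_{0}^{3} (29ρ cos(φ)) · ρ^2 sin(φ) dρ dφ dθ.

Inner (ρ): 2349sin(2φ)/8.
Middle (φ): 0.
Outer (θ): 0.

Therefore the triple integral equals 0.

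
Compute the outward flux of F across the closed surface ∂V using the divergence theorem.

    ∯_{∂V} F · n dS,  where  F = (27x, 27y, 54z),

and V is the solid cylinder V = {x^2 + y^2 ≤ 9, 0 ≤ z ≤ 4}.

By the divergence theorem,

    ∯_{∂V} F · n dS = ∭_V (∇ · F) dV.

Compute the divergence:
    ∇ · F = ∂F_x/∂x + ∂F_y/∂y + ∂F_z/∂z = 27 + 27 + 54 = 108.

In cylindrical coordinates, x = r cos(θ), y = r sin(θ), z = z, dV = r dr dθ dz, with 0 ≤ r ≤ 3, 0 ≤ θ ≤ 2π, 0 ≤ z ≤ 4.

The integrand, after substitution and multiplying by the volume element, becomes (108) · r, so

    ∭_V (∇·F) dV = ∫_0^{2π} ∫_0^{3} ∫_0^{4} (108) · r dz dr dθ.

Inner (z from 0 to 4): 432r.
Middle (r from 0 to 3): 1944.
Outer (θ from 0 to 2π): 3888π.

Therefore ∯_{∂V} F · n dS = 3888π.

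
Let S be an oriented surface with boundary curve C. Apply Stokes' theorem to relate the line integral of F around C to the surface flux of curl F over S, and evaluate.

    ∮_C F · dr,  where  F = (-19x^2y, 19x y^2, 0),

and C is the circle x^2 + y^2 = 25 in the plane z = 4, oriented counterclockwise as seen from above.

Let S be the flat disk x^2 + y^2 ≤ 25 in the plane z = 4, with upward unit normal n̂ = ẑ. By Stokes' theorem,

    ∮_C F · dr = ∬_S (∇ × F) · n̂ dS = ∬_D (curl F)_z dA,

where D is the disk x^2 + y^2 ≤ 25.

Compute the curl of F = (-19x^2y, 19x y^2, 0):
    (∇ × F)_x = ∂F_z/∂y - ∂F_y/∂z = 0,
    (∇ × F)_y = ∂F_x/∂z - ∂F_z/∂x = 0,
    (∇ × F)_z = ∂F_y/∂x - ∂F_x/∂y = 19x^2 + 19y^2.

On z = 4, (curl F)_z = 19x^2 + 19y^2.

Convert to polar (x = r cos θ, y = r sin θ, dA = r dr dθ); the integrand becomes 19r^2, so

    ∬_D (curl F)_z dA = ∫_0^{2π} ∫_0^{5} (19r^2) · r dr dθ.

Inner (r from 0 to 5): 11875/4.
Outer (θ from 0 to 2π): 11875π/2.

Therefore ∮_C F · dr = 11875π/2.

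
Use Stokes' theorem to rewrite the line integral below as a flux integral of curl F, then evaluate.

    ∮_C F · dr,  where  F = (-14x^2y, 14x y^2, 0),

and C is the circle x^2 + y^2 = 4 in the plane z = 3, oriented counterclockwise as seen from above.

Let S be the flat disk x^2 + y^2 ≤ 4 in the plane z = 3, with upward unit normal n̂ = ẑ. By Stokes' theorem,

    ∮_C F · dr = ∬_S (∇ × F) · n̂ dS = ∬_D (curl F)_z dA,

where D is the disk x^2 + y^2 ≤ 4.

Compute the curl of F = (-14x^2y, 14x y^2, 0):
    (∇ × F)_x = ∂F_z/∂y - ∂F_y/∂z = 0,
    (∇ × F)_y = ∂F_x/∂z - ∂F_z/∂x = 0,
    (∇ × F)_z = ∂F_y/∂x - ∂F_x/∂y = 14x^2 + 14y^2.

On z = 3, (curl F)_z = 14x^2 + 14y^2.

Convert to polar (x = r cos θ, y = r sin θ, dA = r dr dθ); the integrand becomes 14r^2, so

    ∬_D (curl F)_z dA = ∫_0^{2π} ∫_0^{2} (14r^2) · r dr dθ.

Inner (r from 0 to 2): 56.
Outer (θ from 0 to 2π): 112π.

Therefore ∮_C F · dr = 112π.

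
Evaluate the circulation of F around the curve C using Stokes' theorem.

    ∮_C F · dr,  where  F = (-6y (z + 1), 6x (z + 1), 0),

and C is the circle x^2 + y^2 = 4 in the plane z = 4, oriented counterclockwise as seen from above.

Let S be the flat disk x^2 + y^2 ≤ 4 in the plane z = 4, with upward unit normal n̂ = ẑ. By Stokes' theorem,

    ∮_C F · dr = ∬_S (∇ × F) · n̂ dS = ∬_D (curl F)_z dA,

where D is the disk x^2 + y^2 ≤ 4.

Compute the curl of F = (-6y (z + 1), 6x (z + 1), 0):
    (∇ × F)_x = ∂F_z/∂y - ∂F_y/∂z = -6x,
    (∇ × F)_y = ∂F_x/∂z - ∂F_z/∂x = -6y,
    (∇ × F)_z = ∂F_y/∂x - ∂F_x/∂y = 12z + 12.

On z = 4, (curl F)_z = 60.

Convert to polar (x = r cos θ, y = r sin θ, dA = r dr dθ); the integrand becomes 60, so

    ∬_D (curl F)_z dA = ∫_0^{2π} ∫_0^{2} (60) · r dr dθ.

Inner (r from 0 to 2): 120.
Outer (θ from 0 to 2π): 240π.

Therefore ∮_C F · dr = 240π.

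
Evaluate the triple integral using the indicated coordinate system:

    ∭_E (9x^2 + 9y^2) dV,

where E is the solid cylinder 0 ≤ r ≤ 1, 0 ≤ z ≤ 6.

In cylindrical coordinates, x = r cos(θ), y = r sin(θ), z = z, and dV = r dr dθ dz.

The integrand becomes 9r^2, so

    ∭_E (9x^2 + 9y^2) dV = ∫_{0}^{2π} ∫_{0}^{1} ∫_{0}^{6} (9r^2) · r dz dr dθ.

Inner (z): 54r^3.
Middle (r from 0 to 1): 27/2.
Outer (θ): 27π.

Therefore the triple integral equals 27π.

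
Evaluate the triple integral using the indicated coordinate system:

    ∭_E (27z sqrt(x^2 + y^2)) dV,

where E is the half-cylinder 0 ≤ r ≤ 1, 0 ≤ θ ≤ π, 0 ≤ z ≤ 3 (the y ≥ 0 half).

In cylindrical coordinates, x = r cos(θ), y = r sin(θ), z = z, and dV = r dr dθ dz.

The integrand becomes 27r z, so

    ∭_E (27z sqrt(x^2 + y^2)) dV = ∫_{0}^{π} ∫_{0}^{1} ∫_{0}^{3} (27r z) · r dz dr dθ.

Inner (z): 243r^2/2.
Middle (r from 0 to 1): 81/2.
Outer (θ): 81π/2.

Therefore the triple integral equals 81π/2.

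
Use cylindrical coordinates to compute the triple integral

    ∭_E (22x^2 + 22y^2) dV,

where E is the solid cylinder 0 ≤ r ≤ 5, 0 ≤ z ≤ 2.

In cylindrical coordinates, x = r cos(θ), y = r sin(θ), z = z, and dV = r dr dθ dz.

The integrand becomes 22r^2, so

    ∭_E (22x^2 + 22y^2) dV = ∫_{0}^{2π} ∫_{0}^{5} ∫_{0}^{2} (22r^2) · r dz dr dθ.

Inner (z): 44r^3.
Middle (r from 0 to 5): 6875.
Outer (θ): 13750π.

Therefore the triple integral equals 13750π.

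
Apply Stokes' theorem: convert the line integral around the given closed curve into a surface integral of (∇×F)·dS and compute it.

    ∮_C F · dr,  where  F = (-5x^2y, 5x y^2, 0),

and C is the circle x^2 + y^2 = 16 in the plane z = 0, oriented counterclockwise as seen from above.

Let S be the flat disk x^2 + y^2 ≤ 16 in the plane z = 0, with upward unit normal n̂ = ẑ. By Stokes' theorem,

    ∮_C F · dr = ∬_S (∇ × F) · n̂ dS = ∬_D (curl F)_z dA,

where D is the disk x^2 + y^2 ≤ 16.

Compute the curl of F = (-5x^2y, 5x y^2, 0):
    (∇ × F)_x = ∂F_z/∂y - ∂F_y/∂z = 0,
    (∇ × F)_y = ∂F_x/∂z - ∂F_z/∂x = 0,
    (∇ × F)_z = ∂F_y/∂x - ∂F_x/∂y = 5x^2 + 5y^2.

On z = 0, (curl F)_z = 5x^2 + 5y^2.

Convert to polar (x = r cos θ, y = r sin θ, dA = r dr dθ); the integrand becomes 5r^2, so

    ∬_D (curl F)_z dA = ∫_0^{2π} ∫_0^{4} (5r^2) · r dr dθ.

Inner (r from 0 to 4): 320.
Outer (θ from 0 to 2π): 640π.

Therefore ∮_C F · dr = 640π.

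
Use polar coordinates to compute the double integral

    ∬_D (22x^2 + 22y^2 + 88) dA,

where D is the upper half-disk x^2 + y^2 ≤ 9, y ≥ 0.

The region D is 0 ≤ r ≤ 3, 0 ≤ θ ≤ π in polar coordinates, where x = r cos(θ), y = r sin(θ), and dA = r dr dθ.

Under the substitution, the integrand becomes 22r^2 + 88, so

    ∬_D (22x^2 + 22y^2 + 88) dA = ∫_{0}^{π} ∫_{0}^{3} (22r^2 + 88) · r dr dθ.

Inner integral (in r): ∫_{0}^{3} (22r^2 + 88) · r dr = 1683/2.

Outer integral (in θ): ∫_{0}^{π} (1683/2) dθ = 1683π/2.

Therefore ∬_D (22x^2 + 22y^2 + 88) dA = 1683π/2.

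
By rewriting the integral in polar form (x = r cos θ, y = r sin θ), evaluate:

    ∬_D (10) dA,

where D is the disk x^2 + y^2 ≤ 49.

The region D is 0 ≤ r ≤ 7, 0 ≤ θ ≤ 2π in polar coordinates, where x = r cos(θ), y = r sin(θ), and dA = r dr dθ.

Under the substitution, the integrand becomes 10, so

    ∬_D (10) dA = ∫_{0}^{2π} ∫_{0}^{7} (10) · r dr dθ.

Inner integral (in r): ∫_{0}^{7} (10) · r dr = 245.

Outer integral (in θ): ∫_{0}^{2π} (245) dθ = 490π.

Therefore ∬_D (10) dA = 490π.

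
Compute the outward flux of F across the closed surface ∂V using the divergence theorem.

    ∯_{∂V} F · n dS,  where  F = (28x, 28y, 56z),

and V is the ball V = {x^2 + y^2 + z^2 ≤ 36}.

By the divergence theorem,

    ∯_{∂V} F · n dS = ∭_V (∇ · F) dV.

Compute the divergence:
    ∇ · F = ∂F_x/∂x + ∂F_y/∂y + ∂F_z/∂z = 28 + 28 + 56 = 112.

In spherical coordinates, x = ρ sin(φ) cos(θ), y = ρ sin(φ) sin(θ), z = ρ cos(φ), dV = ρ^2 sin(φ) dρ dφ dθ, with 0 ≤ ρ ≤ 6, 0 ≤ φ ≤ π, 0 ≤ θ ≤ 2π.

The integrand, after substitution and multiplying by the volume element, becomes (112) · ρ^2 sin(φ), so

    ∭_V (∇·F) dV = ∫_0^{2π} ∫_0^{π} ∫_0^{6} (112) · ρ^2 sin(φ) dρ dφ dθ.

Inner (ρ from 0 to 6): 8064sin(φ).
Middle (φ from 0 to π): 16128.
Outer (θ from 0 to 2π): 32256π.

Therefore ∯_{∂V} F · n dS = 32256π.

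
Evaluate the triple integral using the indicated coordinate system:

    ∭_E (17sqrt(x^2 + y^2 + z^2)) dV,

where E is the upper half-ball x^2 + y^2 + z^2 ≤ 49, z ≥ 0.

In spherical coordinates, x = ρ sin(φ) cos(θ), y = ρ sin(φ) sin(θ), z = ρ cos(φ), and dV = ρ^2 sin(φ) dρ dφ dθ.

The integrand becomes 17ρ, so

    ∭_E (17sqrt(x^2 + y^2 + z^2)) dV = ∫_{0}^{2π} ∫_{0}^{π/2} ∫_{0}^{7} (17ρ) · ρ^2 sin(φ) dρ dφ dθ.

Inner (ρ): 40817sin(φ)/4.
Middle (φ): 40817/4.
Outer (θ): 40817π/2.

Therefore the triple integral equals 40817π/2.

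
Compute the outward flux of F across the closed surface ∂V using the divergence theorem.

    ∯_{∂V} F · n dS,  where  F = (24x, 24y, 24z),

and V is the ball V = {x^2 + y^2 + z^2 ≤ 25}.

By the divergence theorem,

    ∯_{∂V} F · n dS = ∭_V (∇ · F) dV.

Compute the divergence:
    ∇ · F = ∂F_x/∂x + ∂F_y/∂y + ∂F_z/∂z = 24 + 24 + 24 = 72.

In spherical coordinates, x = ρ sin(φ) cos(θ), y = ρ sin(φ) sin(θ), z = ρ cos(φ), dV = ρ^2 sin(φ) dρ dφ dθ, with 0 ≤ ρ ≤ 5, 0 ≤ φ ≤ π, 0 ≤ θ ≤ 2π.

The integrand, after substitution and multiplying by the volume element, becomes (72) · ρ^2 sin(φ), so

    ∭_V (∇·F) dV = ∫_0^{2π} ∫_0^{π} ∫_0^{5} (72) · ρ^2 sin(φ) dρ dφ dθ.

Inner (ρ from 0 to 5): 3000sin(φ).
Middle (φ from 0 to π): 6000.
Outer (θ from 0 to 2π): 12000π.

Therefore ∯_{∂V} F · n dS = 12000π.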